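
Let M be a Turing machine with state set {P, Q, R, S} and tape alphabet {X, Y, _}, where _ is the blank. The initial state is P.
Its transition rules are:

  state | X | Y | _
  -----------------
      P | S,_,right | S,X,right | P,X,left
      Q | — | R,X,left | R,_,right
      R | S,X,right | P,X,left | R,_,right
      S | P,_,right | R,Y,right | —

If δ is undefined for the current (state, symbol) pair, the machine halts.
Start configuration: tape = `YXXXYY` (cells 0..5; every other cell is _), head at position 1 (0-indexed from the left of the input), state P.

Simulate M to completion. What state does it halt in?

S

state=P head=1 tape=Y[X]XXYY__   (P,X)→(S,_,right)
state=S head=2 tape=Y_[X]XYY__   (S,X)→(P,_,right)
state=P head=3 tape=Y__[X]YY__   (P,X)→(S,_,right)
state=S head=4 tape=Y___[Y]Y__   (S,Y)→(R,Y,right)
state=R head=5 tape=Y___Y[Y]__   (R,Y)→(P,X,left)
state=P head=4 tape=Y___[Y]X__   (P,Y)→(S,X,right)
state=S head=5 tape=Y___X[X]__   (S,X)→(P,_,right)
state=P head=6 tape=Y___X_[_]_   (P,_)→(P,X,left)
state=P head=5 tape=Y___X[_]X_   (P,_)→(P,X,left)
state=P head=4 tape=Y___[X]XX_   (P,X)→(S,_,right)
state=S head=5 tape=Y____[X]X_   (S,X)→(P,_,right)
state=P head=6 tape=Y_____[X]_   (P,X)→(S,_,right)
state=S head=7 tape=Y______[_]
No transition is defined for (S, _); M halts in state S.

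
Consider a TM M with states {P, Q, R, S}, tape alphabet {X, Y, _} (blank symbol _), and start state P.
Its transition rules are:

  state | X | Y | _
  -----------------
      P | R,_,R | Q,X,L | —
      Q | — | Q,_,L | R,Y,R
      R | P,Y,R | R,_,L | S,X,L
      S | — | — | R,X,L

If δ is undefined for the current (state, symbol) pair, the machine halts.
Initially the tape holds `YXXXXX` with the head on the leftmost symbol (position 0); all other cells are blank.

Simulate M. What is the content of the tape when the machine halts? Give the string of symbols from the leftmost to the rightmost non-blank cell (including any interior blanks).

YY_YX_XX

P | _[Y]XXXXX_   read Y → write X, move L, go to Q
Q | [_]XXXXXX_   read _ → write Y, move R, go to R
R | Y[X]XXXXX_   read X → write Y, move R, go to P
P | YY[X]XXXX_   read X → write _, move R, go to R
R | YY_[X]XXX_   read X → write Y, move R, go to P
P | YY_Y[X]XX_   read X → write _, move R, go to R
R | YY_Y_[X]X_   read X → write Y, move R, go to P
P | YY_Y_Y[X]_   read X → write _, move R, go to R
R | YY_Y_Y_[_]   read _ → write X, move L, go to S
S | YY_Y_Y[_]X   read _ → write X, move L, go to R
R | YY_Y_[Y]XX   read Y → write _, move L, go to R
R | YY_Y[_]_XX   read _ → write X, move L, go to S
S | YY_[Y]X_XX
The non-blank tape span at halt is YY_YX_XX.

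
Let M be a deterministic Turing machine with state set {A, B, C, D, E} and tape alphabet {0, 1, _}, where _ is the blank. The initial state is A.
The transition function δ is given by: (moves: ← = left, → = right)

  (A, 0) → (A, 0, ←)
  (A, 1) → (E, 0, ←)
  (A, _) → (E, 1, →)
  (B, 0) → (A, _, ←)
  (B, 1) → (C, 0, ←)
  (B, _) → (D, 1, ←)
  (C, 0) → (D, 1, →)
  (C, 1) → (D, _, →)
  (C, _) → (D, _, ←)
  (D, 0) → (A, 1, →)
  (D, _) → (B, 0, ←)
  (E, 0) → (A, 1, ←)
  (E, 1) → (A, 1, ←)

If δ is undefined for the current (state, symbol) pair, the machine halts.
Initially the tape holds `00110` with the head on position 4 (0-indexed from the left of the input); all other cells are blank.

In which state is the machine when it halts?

A | __0011[0]   read 0 → write 0, move ←, go to A
A | __001[1]0   read 1 → write 0, move ←, go to E
E | __00[1]00   read 1 → write 1, move ←, go to A
A | __0[0]100   read 0 → write 0, move ←, go to A
A | __[0]0100   read 0 → write 0, move ←, go to A
A | _[_]00100   read _ → write 1, move →, go to E
E | _1[0]0100   read 0 → write 1, move ←, go to A
A | _[1]10100   read 1 → write 0, move ←, go to E
E | [_]010100
No transition is defined for (E, _); M halts in state E.

E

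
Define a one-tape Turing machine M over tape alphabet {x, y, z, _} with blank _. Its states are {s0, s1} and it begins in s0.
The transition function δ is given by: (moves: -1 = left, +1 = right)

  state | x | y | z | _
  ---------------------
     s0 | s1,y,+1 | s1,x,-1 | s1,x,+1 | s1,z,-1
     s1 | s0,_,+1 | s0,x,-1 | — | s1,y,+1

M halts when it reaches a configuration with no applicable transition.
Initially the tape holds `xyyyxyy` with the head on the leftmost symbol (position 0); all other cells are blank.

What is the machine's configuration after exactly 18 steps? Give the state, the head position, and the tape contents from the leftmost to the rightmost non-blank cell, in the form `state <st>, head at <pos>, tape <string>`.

state s1, head at 4, tape yyy_y_xy

state=s0 head=0 tape=_[x]yyyxyy   (s0,x)→(s1,y,+1)
state=s1 head=1 tape=_y[y]yyxyy   (s1,y)→(s0,x,-1)
state=s0 head=0 tape=_[y]xyyxyy   (s0,y)→(s1,x,-1)
state=s1 head=-1 tape=[_]xxyyxyy   (s1,_)→(s1,y,+1)
state=s1 head=0 tape=y[x]xyyxyy   (s1,x)→(s0,_,+1)
state=s0 head=1 tape=y_[x]yyxyy   (s0,x)→(s1,y,+1)
state=s1 head=2 tape=y_y[y]yxyy   (s1,y)→(s0,x,-1)
state=s0 head=1 tape=y_[y]xyxyy   (s0,y)→(s1,x,-1)
state=s1 head=0 tape=y[_]xxyxyy   (s1,_)→(s1,y,+1)
state=s1 head=1 tape=yy[x]xyxyy   (s1,x)→(s0,_,+1)
state=s0 head=2 tape=yy_[x]yxyy   (s0,x)→(s1,y,+1)
state=s1 head=3 tape=yy_y[y]xyy   (s1,y)→(s0,x,-1)
state=s0 head=2 tape=yy_[y]xxyy   (s0,y)→(s1,x,-1)
state=s1 head=1 tape=yy[_]xxxyy   (s1,_)→(s1,y,+1)
state=s1 head=2 tape=yyy[x]xxyy   (s1,x)→(s0,_,+1)
state=s0 head=3 tape=yyy_[x]xyy   (s0,x)→(s1,y,+1)
state=s1 head=4 tape=yyy_y[x]yy   (s1,x)→(s0,_,+1)
state=s0 head=5 tape=yyy_y_[y]y   (s0,y)→(s1,x,-1)
state=s1 head=4 tape=yyy_y[_]xy
After 18 steps: state s1, head at 4, tape yyy_y_xy.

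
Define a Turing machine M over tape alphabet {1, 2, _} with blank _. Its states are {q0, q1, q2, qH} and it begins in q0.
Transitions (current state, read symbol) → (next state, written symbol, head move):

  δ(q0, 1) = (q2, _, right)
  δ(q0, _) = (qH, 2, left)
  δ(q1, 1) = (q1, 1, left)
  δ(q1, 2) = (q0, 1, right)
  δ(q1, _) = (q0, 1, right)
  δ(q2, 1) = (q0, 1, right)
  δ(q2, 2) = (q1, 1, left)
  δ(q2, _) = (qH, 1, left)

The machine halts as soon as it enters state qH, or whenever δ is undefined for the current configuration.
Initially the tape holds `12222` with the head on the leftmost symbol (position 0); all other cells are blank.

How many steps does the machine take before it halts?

q0 | [1]2222_   read 1 → write _, move right, go to q2
q2 | _[2]222_   read 2 → write 1, move left, go to q1
q1 | [_]1222_   read _ → write 1, move right, go to q0
q0 | 1[1]222_   read 1 → write _, move right, go to q2
q2 | 1_[2]22_   read 2 → write 1, move left, go to q1
q1 | 1[_]122_   read _ → write 1, move right, go to q0
q0 | 11[1]22_   read 1 → write _, move right, go to q2
q2 | 11_[2]2_   read 2 → write 1, move left, go to q1
q1 | 11[_]12_   read _ → write 1, move right, go to q0
q0 | 111[1]2_   read 1 → write _, move right, go to q2
q2 | 111_[2]_   read 2 → write 1, move left, go to q1
q1 | 111[_]1_   read _ → write 1, move right, go to q0
q0 | 1111[1]_   read 1 → write _, move right, go to q2
q2 | 1111_[_]   read _ → write 1, move left, go to qH
qH | 1111[_]1
M halts after 14 transitions.

14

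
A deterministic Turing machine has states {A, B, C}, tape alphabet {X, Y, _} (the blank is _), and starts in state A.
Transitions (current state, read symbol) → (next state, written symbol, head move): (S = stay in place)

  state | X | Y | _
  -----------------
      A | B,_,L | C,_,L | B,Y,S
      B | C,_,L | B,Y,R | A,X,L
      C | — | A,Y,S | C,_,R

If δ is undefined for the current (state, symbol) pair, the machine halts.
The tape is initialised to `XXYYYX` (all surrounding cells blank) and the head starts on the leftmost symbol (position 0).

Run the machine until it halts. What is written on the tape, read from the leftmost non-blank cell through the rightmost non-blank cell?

XYYYX

state=A head=0 tape=___[X]XYYYX   (A,X)→(B,_,L)
state=B head=-1 tape=__[_]_XYYYX   (B,_)→(A,X,L)
state=A head=-2 tape=_[_]X_XYYYX   (A,_)→(B,Y,S)
state=B head=-2 tape=_[Y]X_XYYYX   (B,Y)→(B,Y,R)
state=B head=-1 tape=_Y[X]_XYYYX   (B,X)→(C,_,L)
state=C head=-2 tape=_[Y]__XYYYX   (C,Y)→(A,Y,S)
state=A head=-2 tape=_[Y]__XYYYX   (A,Y)→(C,_,L)
state=C head=-3 tape=[_]___XYYYX   (C,_)→(C,_,R)
state=C head=-2 tape=_[_]__XYYYX   (C,_)→(C,_,R)
state=C head=-1 tape=__[_]_XYYYX   (C,_)→(C,_,R)
state=C head=0 tape=___[_]XYYYX   (C,_)→(C,_,R)
state=C head=1 tape=____[X]YYYX
The non-blank tape span at halt is XYYYX.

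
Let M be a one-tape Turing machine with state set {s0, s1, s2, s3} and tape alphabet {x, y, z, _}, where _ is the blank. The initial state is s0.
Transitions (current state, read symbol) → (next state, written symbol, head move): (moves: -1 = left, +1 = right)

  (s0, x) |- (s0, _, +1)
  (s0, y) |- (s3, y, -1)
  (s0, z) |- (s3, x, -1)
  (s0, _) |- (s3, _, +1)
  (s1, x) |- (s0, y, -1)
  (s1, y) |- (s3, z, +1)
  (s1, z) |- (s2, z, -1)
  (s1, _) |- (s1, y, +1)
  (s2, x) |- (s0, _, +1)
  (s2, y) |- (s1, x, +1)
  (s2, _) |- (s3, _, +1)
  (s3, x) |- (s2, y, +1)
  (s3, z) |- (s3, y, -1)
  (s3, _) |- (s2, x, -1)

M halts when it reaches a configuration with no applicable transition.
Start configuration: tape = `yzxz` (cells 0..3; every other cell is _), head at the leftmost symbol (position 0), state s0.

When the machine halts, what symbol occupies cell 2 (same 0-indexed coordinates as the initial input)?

state=s0 head=0 tape=__[y]zxz   (s0,y)→(s3,y,-1)
state=s3 head=-1 tape=_[_]yzxz   (s3,_)→(s2,x,-1)
state=s2 head=-2 tape=[_]xyzxz   (s2,_)→(s3,_,+1)
state=s3 head=-1 tape=_[x]yzxz   (s3,x)→(s2,y,+1)
state=s2 head=0 tape=_y[y]zxz   (s2,y)→(s1,x,+1)
state=s1 head=1 tape=_yx[z]xz   (s1,z)→(s2,z,-1)
state=s2 head=0 tape=_y[x]zxz   (s2,x)→(s0,_,+1)
state=s0 head=1 tape=_y_[z]xz   (s0,z)→(s3,x,-1)
state=s3 head=0 tape=_y[_]xxz   (s3,_)→(s2,x,-1)
state=s2 head=-1 tape=_[y]xxxz   (s2,y)→(s1,x,+1)
state=s1 head=0 tape=_x[x]xxz   (s1,x)→(s0,y,-1)
state=s0 head=-1 tape=_[x]yxxz   (s0,x)→(s0,_,+1)
state=s0 head=0 tape=__[y]xxz   (s0,y)→(s3,y,-1)
state=s3 head=-1 tape=_[_]yxxz   (s3,_)→(s2,x,-1)
state=s2 head=-2 tape=[_]xyxxz   (s2,_)→(s3,_,+1)
state=s3 head=-1 tape=_[x]yxxz   (s3,x)→(s2,y,+1)
state=s2 head=0 tape=_y[y]xxz   (s2,y)→(s1,x,+1)
state=s1 head=1 tape=_yx[x]xz   (s1,x)→(s0,y,-1)
state=s0 head=0 tape=_y[x]yxz   (s0,x)→(s0,_,+1)
state=s0 head=1 tape=_y_[y]xz   (s0,y)→(s3,y,-1)
state=s3 head=0 tape=_y[_]yxz   (s3,_)→(s2,x,-1)
state=s2 head=-1 tape=_[y]xyxz   (s2,y)→(s1,x,+1)
state=s1 head=0 tape=_x[x]yxz   (s1,x)→(s0,y,-1)
state=s0 head=-1 tape=_[x]yyxz   (s0,x)→(s0,_,+1)
state=s0 head=0 tape=__[y]yxz   (s0,y)→(s3,y,-1)
state=s3 head=-1 tape=_[_]yyxz   (s3,_)→(s2,x,-1)
state=s2 head=-2 tape=[_]xyyxz   (s2,_)→(s3,_,+1)
state=s3 head=-1 tape=_[x]yyxz   (s3,x)→(s2,y,+1)
state=s2 head=0 tape=_y[y]yxz   (s2,y)→(s1,x,+1)
state=s1 head=1 tape=_yx[y]xz   (s1,y)→(s3,z,+1)
state=s3 head=2 tape=_yxz[x]z   (s3,x)→(s2,y,+1)
state=s2 head=3 tape=_yxzy[z]
Cell 2 holds y when M halts.

y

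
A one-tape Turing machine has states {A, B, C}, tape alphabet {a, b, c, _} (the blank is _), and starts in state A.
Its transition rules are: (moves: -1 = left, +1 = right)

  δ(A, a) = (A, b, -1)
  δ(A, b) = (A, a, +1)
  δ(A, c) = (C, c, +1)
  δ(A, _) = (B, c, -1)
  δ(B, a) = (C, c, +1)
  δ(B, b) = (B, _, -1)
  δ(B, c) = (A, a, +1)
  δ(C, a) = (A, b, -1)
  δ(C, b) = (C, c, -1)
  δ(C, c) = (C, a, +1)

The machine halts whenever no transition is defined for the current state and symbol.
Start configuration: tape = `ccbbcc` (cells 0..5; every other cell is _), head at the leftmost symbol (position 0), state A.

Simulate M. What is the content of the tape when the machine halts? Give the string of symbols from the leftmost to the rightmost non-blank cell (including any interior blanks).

state=A head=0 tape=__[c]cbbcc   (A,c)→(C,c,+1)
state=C head=1 tape=__c[c]bbcc   (C,c)→(C,a,+1)
state=C head=2 tape=__ca[b]bcc   (C,b)→(C,c,-1)
state=C head=1 tape=__c[a]cbcc   (C,a)→(A,b,-1)
state=A head=0 tape=__[c]bcbcc   (A,c)→(C,c,+1)
state=C head=1 tape=__c[b]cbcc   (C,b)→(C,c,-1)
state=C head=0 tape=__[c]ccbcc   (C,c)→(C,a,+1)
state=C head=1 tape=__a[c]cbcc   (C,c)→(C,a,+1)
state=C head=2 tape=__aa[c]bcc   (C,c)→(C,a,+1)
state=C head=3 tape=__aaa[b]cc   (C,b)→(C,c,-1)
state=C head=2 tape=__aa[a]ccc   (C,a)→(A,b,-1)
state=A head=1 tape=__a[a]bccc   (A,a)→(A,b,-1)
state=A head=0 tape=__[a]bbccc   (A,a)→(A,b,-1)
state=A head=-1 tape=_[_]bbbccc   (A,_)→(B,c,-1)
state=B head=-2 tape=[_]cbbbccc
The non-blank tape span at halt is cbbbccc.

cbbbccc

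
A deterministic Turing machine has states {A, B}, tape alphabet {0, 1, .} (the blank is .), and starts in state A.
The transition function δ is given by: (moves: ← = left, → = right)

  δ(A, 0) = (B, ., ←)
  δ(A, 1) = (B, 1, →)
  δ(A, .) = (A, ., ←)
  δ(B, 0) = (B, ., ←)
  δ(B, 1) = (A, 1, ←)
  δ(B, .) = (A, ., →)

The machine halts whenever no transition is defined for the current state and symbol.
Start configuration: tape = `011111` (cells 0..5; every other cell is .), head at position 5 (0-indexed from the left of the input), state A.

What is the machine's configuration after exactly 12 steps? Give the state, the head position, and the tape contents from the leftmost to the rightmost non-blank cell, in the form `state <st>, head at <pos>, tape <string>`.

state A, head at 5, tape 011111

A | 01111[1]..   read 1 → write 1, move →, go to B
B | 011111[.].   read . → write ., move →, go to A
A | 011111.[.]   read . → write ., move ←, go to A
A | 011111[.].   read . → write ., move ←, go to A
A | 01111[1]..   read 1 → write 1, move →, go to B
B | 011111[.].   read . → write ., move →, go to A
A | 011111.[.]   read . → write ., move ←, go to A
A | 011111[.].   read . → write ., move ←, go to A
A | 01111[1]..   read 1 → write 1, move →, go to B
B | 011111[.].   read . → write ., move →, go to A
A | 011111.[.]   read . → write ., move ←, go to A
A | 011111[.].   read . → write ., move ←, go to A
A | 01111[1]..
After 12 steps: state A, head at 5, tape 011111.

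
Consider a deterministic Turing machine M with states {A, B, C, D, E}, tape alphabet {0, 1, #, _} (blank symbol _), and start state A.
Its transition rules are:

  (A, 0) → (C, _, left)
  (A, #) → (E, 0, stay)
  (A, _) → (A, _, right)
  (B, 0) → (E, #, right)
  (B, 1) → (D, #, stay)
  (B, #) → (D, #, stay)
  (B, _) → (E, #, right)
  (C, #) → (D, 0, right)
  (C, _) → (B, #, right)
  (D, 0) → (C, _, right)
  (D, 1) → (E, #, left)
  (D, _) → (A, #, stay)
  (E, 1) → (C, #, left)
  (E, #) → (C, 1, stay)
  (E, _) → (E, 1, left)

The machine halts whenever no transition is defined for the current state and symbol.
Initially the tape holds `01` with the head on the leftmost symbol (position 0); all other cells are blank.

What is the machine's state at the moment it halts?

A | _[0]1   read 0 → write _, move left, go to C
C | [_]_1   read _ → write #, move right, go to B
B | #[_]1   read _ → write #, move right, go to E
E | ##[1]   read 1 → write #, move left, go to C
C | #[#]#   read # → write 0, move right, go to D
D | #0[#]
No transition is defined for (D, #); M halts in state D.

D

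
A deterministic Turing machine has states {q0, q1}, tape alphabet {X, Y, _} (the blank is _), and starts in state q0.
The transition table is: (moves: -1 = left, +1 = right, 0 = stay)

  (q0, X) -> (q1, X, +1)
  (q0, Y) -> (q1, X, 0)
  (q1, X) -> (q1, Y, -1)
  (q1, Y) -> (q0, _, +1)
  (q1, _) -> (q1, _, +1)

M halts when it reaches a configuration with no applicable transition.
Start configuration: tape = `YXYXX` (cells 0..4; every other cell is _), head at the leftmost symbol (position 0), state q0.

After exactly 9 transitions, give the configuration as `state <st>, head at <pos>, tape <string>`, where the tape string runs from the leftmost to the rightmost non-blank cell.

q0 | _[Y]XYXX   read Y → write X, move 0, go to q1
q1 | _[X]XYXX   read X → write Y, move -1, go to q1
q1 | [_]YXYXX   read _ → write _, move +1, go to q1
q1 | _[Y]XYXX   read Y → write _, move +1, go to q0
q0 | __[X]YXX   read X → write X, move +1, go to q1
q1 | __X[Y]XX   read Y → write _, move +1, go to q0
q0 | __X_[X]X   read X → write X, move +1, go to q1
q1 | __X_X[X]   read X → write Y, move -1, go to q1
q1 | __X_[X]Y   read X → write Y, move -1, go to q1
q1 | __X[_]YY
After 9 steps: state q1, head at 2, tape X_YY.

state q1, head at 2, tape X_YY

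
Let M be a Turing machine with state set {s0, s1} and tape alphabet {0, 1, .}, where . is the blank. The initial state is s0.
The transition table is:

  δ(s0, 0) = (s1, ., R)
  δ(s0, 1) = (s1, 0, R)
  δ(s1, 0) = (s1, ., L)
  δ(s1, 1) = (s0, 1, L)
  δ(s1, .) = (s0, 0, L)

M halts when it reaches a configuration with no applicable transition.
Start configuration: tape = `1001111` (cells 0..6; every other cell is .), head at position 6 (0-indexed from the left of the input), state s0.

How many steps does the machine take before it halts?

13

state=s0 head=6 tape=100111[1].   (s0,1)→(s1,0,R)
state=s1 head=7 tape=1001110[.]   (s1,.)→(s0,0,L)
state=s0 head=6 tape=100111[0]0   (s0,0)→(s1,.,R)
state=s1 head=7 tape=100111.[0]   (s1,0)→(s1,.,L)
state=s1 head=6 tape=100111[.].   (s1,.)→(s0,0,L)
state=s0 head=5 tape=10011[1]0.   (s0,1)→(s1,0,R)
state=s1 head=6 tape=100110[0].   (s1,0)→(s1,.,L)
state=s1 head=5 tape=10011[0]..   (s1,0)→(s1,.,L)
state=s1 head=4 tape=1001[1]...   (s1,1)→(s0,1,L)
state=s0 head=3 tape=100[1]1...   (s0,1)→(s1,0,R)
state=s1 head=4 tape=1000[1]...   (s1,1)→(s0,1,L)
state=s0 head=3 tape=100[0]1...   (s0,0)→(s1,.,R)
state=s1 head=4 tape=100.[1]...   (s1,1)→(s0,1,L)
state=s0 head=3 tape=100[.]1...
M halts after 13 transitions.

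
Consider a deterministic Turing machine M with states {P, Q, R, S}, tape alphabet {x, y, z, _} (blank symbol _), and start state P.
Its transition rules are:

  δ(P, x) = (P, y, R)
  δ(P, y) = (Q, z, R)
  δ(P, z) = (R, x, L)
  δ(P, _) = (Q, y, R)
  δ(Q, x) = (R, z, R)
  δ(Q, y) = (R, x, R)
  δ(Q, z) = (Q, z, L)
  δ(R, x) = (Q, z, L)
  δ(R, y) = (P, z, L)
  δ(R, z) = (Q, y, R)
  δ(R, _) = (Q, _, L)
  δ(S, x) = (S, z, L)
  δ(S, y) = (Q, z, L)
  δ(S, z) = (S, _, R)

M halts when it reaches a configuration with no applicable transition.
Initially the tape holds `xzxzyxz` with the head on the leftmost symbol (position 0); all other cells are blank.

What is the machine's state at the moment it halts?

state=P head=0 tape=_[x]zxzyxz_   (P,x)→(P,y,R)
state=P head=1 tape=_y[z]xzyxz_   (P,z)→(R,x,L)
state=R head=0 tape=_[y]xxzyxz_   (R,y)→(P,z,L)
state=P head=-1 tape=[_]zxxzyxz_   (P,_)→(Q,y,R)
state=Q head=0 tape=y[z]xxzyxz_   (Q,z)→(Q,z,L)
state=Q head=-1 tape=[y]zxxzyxz_   (Q,y)→(R,x,R)
state=R head=0 tape=x[z]xxzyxz_   (R,z)→(Q,y,R)
state=Q head=1 tape=xy[x]xzyxz_   (Q,x)→(R,z,R)
state=R head=2 tape=xyz[x]zyxz_   (R,x)→(Q,z,L)
state=Q head=1 tape=xy[z]zzyxz_   (Q,z)→(Q,z,L)
state=Q head=0 tape=x[y]zzzyxz_   (Q,y)→(R,x,R)
state=R head=1 tape=xx[z]zzyxz_   (R,z)→(Q,y,R)
state=Q head=2 tape=xxy[z]zyxz_   (Q,z)→(Q,z,L)
state=Q head=1 tape=xx[y]zzyxz_   (Q,y)→(R,x,R)
state=R head=2 tape=xxx[z]zyxz_   (R,z)→(Q,y,R)
state=Q head=3 tape=xxxy[z]yxz_   (Q,z)→(Q,z,L)
state=Q head=2 tape=xxx[y]zyxz_   (Q,y)→(R,x,R)
state=R head=3 tape=xxxx[z]yxz_   (R,z)→(Q,y,R)
state=Q head=4 tape=xxxxy[y]xz_   (Q,y)→(R,x,R)
state=R head=5 tape=xxxxyx[x]z_   (R,x)→(Q,z,L)
state=Q head=4 tape=xxxxy[x]zz_   (Q,x)→(R,z,R)
state=R head=5 tape=xxxxyz[z]z_   (R,z)→(Q,y,R)
state=Q head=6 tape=xxxxyzy[z]_   (Q,z)→(Q,z,L)
state=Q head=5 tape=xxxxyz[y]z_   (Q,y)→(R,x,R)
state=R head=6 tape=xxxxyzx[z]_   (R,z)→(Q,y,R)
state=Q head=7 tape=xxxxyzxy[_]
No transition is defined for (Q, _); M halts in state Q.

Q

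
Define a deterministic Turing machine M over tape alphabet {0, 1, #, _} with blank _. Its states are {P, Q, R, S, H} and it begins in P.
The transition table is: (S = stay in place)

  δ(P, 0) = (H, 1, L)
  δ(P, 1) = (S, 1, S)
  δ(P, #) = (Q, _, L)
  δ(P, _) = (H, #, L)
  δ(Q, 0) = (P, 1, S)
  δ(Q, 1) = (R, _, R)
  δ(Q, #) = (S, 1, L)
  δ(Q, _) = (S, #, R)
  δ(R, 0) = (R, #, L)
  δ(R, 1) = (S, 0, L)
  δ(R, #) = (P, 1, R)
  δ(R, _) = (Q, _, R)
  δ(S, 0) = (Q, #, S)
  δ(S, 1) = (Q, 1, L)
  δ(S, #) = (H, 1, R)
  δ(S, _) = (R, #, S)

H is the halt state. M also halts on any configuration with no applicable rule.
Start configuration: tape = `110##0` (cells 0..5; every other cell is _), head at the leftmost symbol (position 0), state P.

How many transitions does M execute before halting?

14

P | __[1]10##0   read 1 → write 1, move S, go to S
S | __[1]10##0   read 1 → write 1, move L, go to Q
Q | _[_]110##0   read _ → write #, move R, go to S
S | _#[1]10##0   read 1 → write 1, move L, go to Q
Q | _[#]110##0   read # → write 1, move L, go to S
S | [_]1110##0   read _ → write #, move S, go to R
R | [#]1110##0   read # → write 1, move R, go to P
P | 1[1]110##0   read 1 → write 1, move S, go to S
S | 1[1]110##0   read 1 → write 1, move L, go to Q
Q | [1]1110##0   read 1 → write _, move R, go to R
R | _[1]110##0   read 1 → write 0, move L, go to S
S | [_]0110##0   read _ → write #, move S, go to R
R | [#]0110##0   read # → write 1, move R, go to P
P | 1[0]110##0   read 0 → write 1, move L, go to H
H | [1]1110##0
M halts after 14 transitions.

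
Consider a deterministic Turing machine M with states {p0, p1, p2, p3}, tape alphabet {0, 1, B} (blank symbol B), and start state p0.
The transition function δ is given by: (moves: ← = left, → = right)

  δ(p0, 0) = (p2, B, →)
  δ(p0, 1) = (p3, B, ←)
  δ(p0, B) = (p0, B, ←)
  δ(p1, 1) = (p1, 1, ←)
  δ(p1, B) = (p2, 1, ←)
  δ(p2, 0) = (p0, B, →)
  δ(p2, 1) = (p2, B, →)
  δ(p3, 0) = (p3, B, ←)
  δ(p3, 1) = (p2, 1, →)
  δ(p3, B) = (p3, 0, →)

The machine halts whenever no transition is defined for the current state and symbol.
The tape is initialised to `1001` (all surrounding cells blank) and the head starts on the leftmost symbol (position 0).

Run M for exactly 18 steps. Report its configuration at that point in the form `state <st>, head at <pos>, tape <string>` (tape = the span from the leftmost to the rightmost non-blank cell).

state p3, head at 0, tape 000BBB1

p0 | BBB[1]001   read 1 → write B, move ←, go to p3
p3 | BB[B]B001   read B → write 0, move →, go to p3
p3 | BB0[B]001   read B → write 0, move →, go to p3
p3 | BB00[0]01   read 0 → write B, move ←, go to p3
p3 | BB0[0]B01   read 0 → write B, move ←, go to p3
p3 | BB[0]BB01   read 0 → write B, move ←, go to p3
p3 | B[B]BBB01   read B → write 0, move →, go to p3
p3 | B0[B]BB01   read B → write 0, move →, go to p3
p3 | B00[B]B01   read B → write 0, move →, go to p3
p3 | B000[B]01   read B → write 0, move →, go to p3
p3 | B0000[0]1   read 0 → write B, move ←, go to p3
p3 | B000[0]B1   read 0 → write B, move ←, go to p3
p3 | B00[0]BB1   read 0 → write B, move ←, go to p3
p3 | B0[0]BBB1   read 0 → write B, move ←, go to p3
p3 | B[0]BBBB1   read 0 → write B, move ←, go to p3
p3 | [B]BBBBB1   read B → write 0, move →, go to p3
p3 | 0[B]BBBB1   read B → write 0, move →, go to p3
p3 | 00[B]BBB1   read B → write 0, move →, go to p3
p3 | 000[B]BB1
After 18 steps: state p3, head at 0, tape 000BBB1.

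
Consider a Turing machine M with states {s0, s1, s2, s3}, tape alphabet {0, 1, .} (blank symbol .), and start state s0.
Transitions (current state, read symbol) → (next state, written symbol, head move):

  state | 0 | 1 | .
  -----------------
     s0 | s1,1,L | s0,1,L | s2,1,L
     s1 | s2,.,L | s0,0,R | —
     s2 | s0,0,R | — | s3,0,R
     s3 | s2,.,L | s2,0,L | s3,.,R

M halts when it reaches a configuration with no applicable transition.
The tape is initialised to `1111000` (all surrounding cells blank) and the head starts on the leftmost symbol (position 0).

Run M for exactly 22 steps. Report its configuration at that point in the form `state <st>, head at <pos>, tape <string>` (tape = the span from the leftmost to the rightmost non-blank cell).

state s3, head at -2, tape 00011111000

s0 | ....[1]111000   read 1 → write 1, move L, go to s0
s0 | ...[.]1111000   read . → write 1, move L, go to s2
s2 | ..[.]11111000   read . → write 0, move R, go to s3
s3 | ..0[1]1111000   read 1 → write 0, move L, go to s2
s2 | ..[0]01111000   read 0 → write 0, move R, go to s0
s0 | ..0[0]1111000   read 0 → write 1, move L, go to s1
s1 | ..[0]11111000   read 0 → write ., move L, go to s2
s2 | .[.].11111000   read . → write 0, move R, go to s3
s3 | .0[.]11111000   read . → write ., move R, go to s3
s3 | .0.[1]1111000   read 1 → write 0, move L, go to s2
s2 | .0[.]01111000   read . → write 0, move R, go to s3
s3 | .00[0]1111000   read 0 → write ., move L, go to s2
s2 | .0[0].1111000   read 0 → write 0, move R, go to s0
s0 | .00[.]1111000   read . → write 1, move L, go to s2
s2 | .0[0]11111000   read 0 → write 0, move R, go to s0
s0 | .00[1]1111000   read 1 → write 1, move L, go to s0
s0 | .0[0]11111000   read 0 → write 1, move L, go to s1
s1 | .[0]111111000   read 0 → write ., move L, go to s2
s2 | [.].111111000   read . → write 0, move R, go to s3
s3 | 0[.]111111000   read . → write ., move R, go to s3
s3 | 0.[1]11111000   read 1 → write 0, move L, go to s2
s2 | 0[.]011111000   read . → write 0, move R, go to s3
s3 | 00[0]11111000
After 22 steps: state s3, head at -2, tape 00011111000.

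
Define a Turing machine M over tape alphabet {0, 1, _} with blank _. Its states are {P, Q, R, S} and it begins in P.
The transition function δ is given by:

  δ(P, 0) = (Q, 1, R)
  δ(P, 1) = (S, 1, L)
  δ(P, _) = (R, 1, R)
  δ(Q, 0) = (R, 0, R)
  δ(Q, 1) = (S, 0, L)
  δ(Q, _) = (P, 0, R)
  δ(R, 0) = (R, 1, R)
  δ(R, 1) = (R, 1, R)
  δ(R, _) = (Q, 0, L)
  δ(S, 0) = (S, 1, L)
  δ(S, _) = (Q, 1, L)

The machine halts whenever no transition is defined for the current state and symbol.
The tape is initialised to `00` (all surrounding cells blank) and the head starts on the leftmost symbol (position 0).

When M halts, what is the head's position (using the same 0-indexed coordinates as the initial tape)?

0

state=P head=0 tape=[0]0__   (P,0)→(Q,1,R)
state=Q head=1 tape=1[0]__   (Q,0)→(R,0,R)
state=R head=2 tape=10[_]_   (R,_)→(Q,0,L)
state=Q head=1 tape=1[0]0_   (Q,0)→(R,0,R)
state=R head=2 tape=10[0]_   (R,0)→(R,1,R)
state=R head=3 tape=101[_]   (R,_)→(Q,0,L)
state=Q head=2 tape=10[1]0   (Q,1)→(S,0,L)
state=S head=1 tape=1[0]00   (S,0)→(S,1,L)
state=S head=0 tape=[1]100
At halt the head is at cell 0.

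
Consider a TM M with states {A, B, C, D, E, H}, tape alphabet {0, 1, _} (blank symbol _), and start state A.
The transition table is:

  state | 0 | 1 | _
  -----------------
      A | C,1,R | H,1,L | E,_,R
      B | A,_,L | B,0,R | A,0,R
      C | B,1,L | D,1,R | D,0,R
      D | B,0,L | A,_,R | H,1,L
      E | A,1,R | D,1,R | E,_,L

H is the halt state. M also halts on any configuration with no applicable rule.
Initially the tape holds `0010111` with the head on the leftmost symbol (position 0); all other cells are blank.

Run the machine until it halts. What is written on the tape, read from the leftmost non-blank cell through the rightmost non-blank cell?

A | [0]010111   read 0 → write 1, move R, go to C
C | 1[0]10111   read 0 → write 1, move L, go to B
B | [1]110111   read 1 → write 0, move R, go to B
B | 0[1]10111   read 1 → write 0, move R, go to B
B | 00[1]0111   read 1 → write 0, move R, go to B
B | 000[0]111   read 0 → write _, move L, go to A
A | 00[0]_111   read 0 → write 1, move R, go to C
C | 001[_]111   read _ → write 0, move R, go to D
D | 0010[1]11   read 1 → write _, move R, go to A
A | 0010_[1]1   read 1 → write 1, move L, go to H
H | 0010[_]11
The non-blank tape span at halt is 0010_11.

0010_11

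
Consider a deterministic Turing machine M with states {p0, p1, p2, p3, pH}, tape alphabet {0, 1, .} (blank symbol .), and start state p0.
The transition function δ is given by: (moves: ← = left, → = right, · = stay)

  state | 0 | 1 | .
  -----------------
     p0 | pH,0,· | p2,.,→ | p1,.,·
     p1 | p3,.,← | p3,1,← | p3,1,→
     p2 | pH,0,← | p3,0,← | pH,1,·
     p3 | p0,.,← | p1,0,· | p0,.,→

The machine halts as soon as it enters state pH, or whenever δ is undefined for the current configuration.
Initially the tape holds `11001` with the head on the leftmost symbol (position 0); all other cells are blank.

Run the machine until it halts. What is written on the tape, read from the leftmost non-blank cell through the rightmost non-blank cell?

state=p0 head=0 tape=[1]1001   (p0,1)→(p2,.,→)
state=p2 head=1 tape=.[1]001   (p2,1)→(p3,0,←)
state=p3 head=0 tape=[.]0001   (p3,.)→(p0,.,→)
state=p0 head=1 tape=.[0]001   (p0,0)→(pH,0,·)
state=pH head=1 tape=.[0]001
The non-blank tape span at halt is 0001.

0001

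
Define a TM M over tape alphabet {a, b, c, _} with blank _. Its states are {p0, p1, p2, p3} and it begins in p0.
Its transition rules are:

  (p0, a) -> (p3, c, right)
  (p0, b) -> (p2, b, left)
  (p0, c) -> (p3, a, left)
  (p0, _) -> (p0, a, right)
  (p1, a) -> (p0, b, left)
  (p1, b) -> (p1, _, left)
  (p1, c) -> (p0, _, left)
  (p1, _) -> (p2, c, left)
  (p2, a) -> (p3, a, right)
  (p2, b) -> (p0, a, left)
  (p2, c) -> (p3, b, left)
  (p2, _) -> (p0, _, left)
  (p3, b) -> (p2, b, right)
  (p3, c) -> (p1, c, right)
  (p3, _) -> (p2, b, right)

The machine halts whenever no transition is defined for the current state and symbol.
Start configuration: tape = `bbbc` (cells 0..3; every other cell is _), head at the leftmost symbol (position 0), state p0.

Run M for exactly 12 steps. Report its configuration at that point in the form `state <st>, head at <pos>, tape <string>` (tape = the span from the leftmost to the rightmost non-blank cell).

state=p0 head=0 tape=__[b]bbc   (p0,b)→(p2,b,left)
state=p2 head=-1 tape=_[_]bbbc   (p2,_)→(p0,_,left)
state=p0 head=-2 tape=[_]_bbbc   (p0,_)→(p0,a,right)
state=p0 head=-1 tape=a[_]bbbc   (p0,_)→(p0,a,right)
state=p0 head=0 tape=aa[b]bbc   (p0,b)→(p2,b,left)
state=p2 head=-1 tape=a[a]bbbc   (p2,a)→(p3,a,right)
state=p3 head=0 tape=aa[b]bbc   (p3,b)→(p2,b,right)
state=p2 head=1 tape=aab[b]bc   (p2,b)→(p0,a,left)
state=p0 head=0 tape=aa[b]abc   (p0,b)→(p2,b,left)
state=p2 head=-1 tape=a[a]babc   (p2,a)→(p3,a,right)
state=p3 head=0 tape=aa[b]abc   (p3,b)→(p2,b,right)
state=p2 head=1 tape=aab[a]bc   (p2,a)→(p3,a,right)
state=p3 head=2 tape=aaba[b]c
After 12 steps: state p3, head at 2, tape aababc.

state p3, head at 2, tape aababc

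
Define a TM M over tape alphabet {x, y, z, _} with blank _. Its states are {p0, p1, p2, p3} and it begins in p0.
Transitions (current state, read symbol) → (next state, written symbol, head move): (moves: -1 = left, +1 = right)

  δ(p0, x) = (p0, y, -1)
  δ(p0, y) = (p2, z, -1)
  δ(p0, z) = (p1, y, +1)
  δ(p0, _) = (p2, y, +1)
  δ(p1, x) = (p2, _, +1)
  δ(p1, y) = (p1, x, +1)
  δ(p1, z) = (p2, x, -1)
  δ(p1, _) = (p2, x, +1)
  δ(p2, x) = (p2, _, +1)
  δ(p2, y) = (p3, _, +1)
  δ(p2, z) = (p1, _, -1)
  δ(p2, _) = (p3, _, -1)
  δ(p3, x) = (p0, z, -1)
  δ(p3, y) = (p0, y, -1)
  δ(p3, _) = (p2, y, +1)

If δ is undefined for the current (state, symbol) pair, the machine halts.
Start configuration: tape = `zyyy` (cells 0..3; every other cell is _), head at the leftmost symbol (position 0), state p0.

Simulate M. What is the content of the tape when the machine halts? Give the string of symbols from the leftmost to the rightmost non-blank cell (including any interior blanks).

p0 | ___[z]yyy__   read z → write y, move +1, go to p1
p1 | ___y[y]yy__   read y → write x, move +1, go to p1
p1 | ___yx[y]y__   read y → write x, move +1, go to p1
p1 | ___yxx[y]__   read y → write x, move +1, go to p1
p1 | ___yxxx[_]_   read _ → write x, move +1, go to p2
p2 | ___yxxxx[_]   read _ → write _, move -1, go to p3
p3 | ___yxxx[x]_   read x → write z, move -1, go to p0
p0 | ___yxx[x]z_   read x → write y, move -1, go to p0
p0 | ___yx[x]yz_   read x → write y, move -1, go to p0
p0 | ___y[x]yyz_   read x → write y, move -1, go to p0
p0 | ___[y]yyyz_   read y → write z, move -1, go to p2
p2 | __[_]zyyyz_   read _ → write _, move -1, go to p3
p3 | _[_]_zyyyz_   read _ → write y, move +1, go to p2
p2 | _y[_]zyyyz_   read _ → write _, move -1, go to p3
p3 | _[y]_zyyyz_   read y → write y, move -1, go to p0
p0 | [_]y_zyyyz_   read _ → write y, move +1, go to p2
p2 | y[y]_zyyyz_   read y → write _, move +1, go to p3
p3 | y_[_]zyyyz_   read _ → write y, move +1, go to p2
p2 | y_y[z]yyyz_   read z → write _, move -1, go to p1
p1 | y_[y]_yyyz_   read y → write x, move +1, go to p1
p1 | y_x[_]yyyz_   read _ → write x, move +1, go to p2
p2 | y_xx[y]yyz_   read y → write _, move +1, go to p3
p3 | y_xx_[y]yz_   read y → write y, move -1, go to p0
p0 | y_xx[_]yyz_   read _ → write y, move +1, go to p2
p2 | y_xxy[y]yz_   read y → write _, move +1, go to p3
p3 | y_xxy_[y]z_   read y → write y, move -1, go to p0
p0 | y_xxy[_]yz_   read _ → write y, move +1, go to p2
p2 | y_xxyy[y]z_   read y → write _, move +1, go to p3
p3 | y_xxyy_[z]_
The non-blank tape span at halt is y_xxyy_z.

y_xxyy_z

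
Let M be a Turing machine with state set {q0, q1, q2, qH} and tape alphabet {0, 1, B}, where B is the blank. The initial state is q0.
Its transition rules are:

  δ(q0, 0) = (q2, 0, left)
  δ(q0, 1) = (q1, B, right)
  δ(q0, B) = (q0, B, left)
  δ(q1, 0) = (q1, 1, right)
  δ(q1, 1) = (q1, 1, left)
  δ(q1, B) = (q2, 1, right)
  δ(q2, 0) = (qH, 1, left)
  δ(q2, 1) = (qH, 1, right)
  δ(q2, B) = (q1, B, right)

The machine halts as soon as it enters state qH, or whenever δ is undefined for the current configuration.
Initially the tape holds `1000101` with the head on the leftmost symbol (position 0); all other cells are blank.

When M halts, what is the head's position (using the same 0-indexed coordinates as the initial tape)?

q0 | [1]000101   read 1 → write B, move right, go to q1
q1 | B[0]00101   read 0 → write 1, move right, go to q1
q1 | B1[0]0101   read 0 → write 1, move right, go to q1
q1 | B11[0]101   read 0 → write 1, move right, go to q1
q1 | B111[1]01   read 1 → write 1, move left, go to q1
q1 | B11[1]101   read 1 → write 1, move left, go to q1
q1 | B1[1]1101   read 1 → write 1, move left, go to q1
q1 | B[1]11101   read 1 → write 1, move left, go to q1
q1 | [B]111101   read B → write 1, move right, go to q2
q2 | 1[1]11101   read 1 → write 1, move right, go to qH
qH | 11[1]1101
At halt the head is at cell 2.

2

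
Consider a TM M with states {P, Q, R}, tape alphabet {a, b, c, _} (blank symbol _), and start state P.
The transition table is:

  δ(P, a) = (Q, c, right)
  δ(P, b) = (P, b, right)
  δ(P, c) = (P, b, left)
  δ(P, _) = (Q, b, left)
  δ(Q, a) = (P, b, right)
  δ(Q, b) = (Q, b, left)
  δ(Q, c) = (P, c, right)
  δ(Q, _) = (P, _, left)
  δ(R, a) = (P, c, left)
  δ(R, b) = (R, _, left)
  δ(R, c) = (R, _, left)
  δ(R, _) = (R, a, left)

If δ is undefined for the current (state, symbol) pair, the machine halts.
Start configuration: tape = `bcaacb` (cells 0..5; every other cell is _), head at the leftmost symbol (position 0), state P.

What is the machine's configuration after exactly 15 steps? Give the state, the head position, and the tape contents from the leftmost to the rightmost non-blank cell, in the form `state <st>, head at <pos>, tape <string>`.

state=P head=0 tape=[b]caacb_   (P,b)→(P,b,right)
state=P head=1 tape=b[c]aacb_   (P,c)→(P,b,left)
state=P head=0 tape=[b]baacb_   (P,b)→(P,b,right)
state=P head=1 tape=b[b]aacb_   (P,b)→(P,b,right)
state=P head=2 tape=bb[a]acb_   (P,a)→(Q,c,right)
state=Q head=3 tape=bbc[a]cb_   (Q,a)→(P,b,right)
state=P head=4 tape=bbcb[c]b_   (P,c)→(P,b,left)
state=P head=3 tape=bbc[b]bb_   (P,b)→(P,b,right)
state=P head=4 tape=bbcb[b]b_   (P,b)→(P,b,right)
state=P head=5 tape=bbcbb[b]_   (P,b)→(P,b,right)
state=P head=6 tape=bbcbbb[_]   (P,_)→(Q,b,left)
state=Q head=5 tape=bbcbb[b]b   (Q,b)→(Q,b,left)
state=Q head=4 tape=bbcb[b]bb   (Q,b)→(Q,b,left)
state=Q head=3 tape=bbc[b]bbb   (Q,b)→(Q,b,left)
state=Q head=2 tape=bb[c]bbbb   (Q,c)→(P,c,right)
state=P head=3 tape=bbc[b]bbb
After 15 steps: state P, head at 3, tape bbcbbbb.

state P, head at 3, tape bbcbbbb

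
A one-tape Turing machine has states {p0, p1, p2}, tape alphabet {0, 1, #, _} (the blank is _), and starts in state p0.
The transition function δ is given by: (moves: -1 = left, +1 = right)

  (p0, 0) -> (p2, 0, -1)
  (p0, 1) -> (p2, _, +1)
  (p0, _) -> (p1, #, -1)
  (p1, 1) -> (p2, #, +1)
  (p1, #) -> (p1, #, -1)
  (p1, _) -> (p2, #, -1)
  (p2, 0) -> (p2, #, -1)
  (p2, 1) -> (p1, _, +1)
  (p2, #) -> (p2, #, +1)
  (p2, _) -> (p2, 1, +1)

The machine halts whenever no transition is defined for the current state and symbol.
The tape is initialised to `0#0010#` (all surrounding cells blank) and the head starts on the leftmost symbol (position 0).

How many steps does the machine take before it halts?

17

p0 | __[0]#0010#   read 0 → write 0, move -1, go to p2
p2 | _[_]0#0010#   read _ → write 1, move +1, go to p2
p2 | _1[0]#0010#   read 0 → write #, move -1, go to p2
p2 | _[1]##0010#   read 1 → write _, move +1, go to p1
p1 | __[#]#0010#   read # → write #, move -1, go to p1
p1 | _[_]##0010#   read _ → write #, move -1, go to p2
p2 | [_]###0010#   read _ → write 1, move +1, go to p2
p2 | 1[#]##0010#   read # → write #, move +1, go to p2
p2 | 1#[#]#0010#   read # → write #, move +1, go to p2
p2 | 1##[#]0010#   read # → write #, move +1, go to p2
p2 | 1###[0]010#   read 0 → write #, move -1, go to p2
p2 | 1##[#]#010#   read # → write #, move +1, go to p2
p2 | 1###[#]010#   read # → write #, move +1, go to p2
p2 | 1####[0]10#   read 0 → write #, move -1, go to p2
p2 | 1###[#]#10#   read # → write #, move +1, go to p2
p2 | 1####[#]10#   read # → write #, move +1, go to p2
p2 | 1#####[1]0#   read 1 → write _, move +1, go to p1
p1 | 1#####_[0]#
M halts after 17 transitions.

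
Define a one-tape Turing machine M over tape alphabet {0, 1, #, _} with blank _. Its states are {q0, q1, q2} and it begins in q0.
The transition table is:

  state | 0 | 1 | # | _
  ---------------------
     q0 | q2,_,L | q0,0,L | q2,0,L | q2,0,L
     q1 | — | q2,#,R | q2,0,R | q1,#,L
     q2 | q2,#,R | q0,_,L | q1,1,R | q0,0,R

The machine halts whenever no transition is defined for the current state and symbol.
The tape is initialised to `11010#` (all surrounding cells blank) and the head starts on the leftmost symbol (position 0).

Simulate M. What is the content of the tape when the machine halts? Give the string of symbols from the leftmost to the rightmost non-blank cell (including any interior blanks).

q0 | __[1]1010#   read 1 → write 0, move L, go to q0
q0 | _[_]01010#   read _ → write 0, move L, go to q2
q2 | [_]001010#   read _ → write 0, move R, go to q0
q0 | 0[0]01010#   read 0 → write _, move L, go to q2
q2 | [0]_01010#   read 0 → write #, move R, go to q2
q2 | #[_]01010#   read _ → write 0, move R, go to q0
q0 | #0[0]1010#   read 0 → write _, move L, go to q2
q2 | #[0]_1010#   read 0 → write #, move R, go to q2
q2 | ##[_]1010#   read _ → write 0, move R, go to q0
q0 | ##0[1]010#   read 1 → write 0, move L, go to q0
q0 | ##[0]0010#   read 0 → write _, move L, go to q2
q2 | #[#]_0010#   read # → write 1, move R, go to q1
q1 | #1[_]0010#   read _ → write #, move L, go to q1
q1 | #[1]#0010#   read 1 → write #, move R, go to q2
q2 | ##[#]0010#   read # → write 1, move R, go to q1
q1 | ##1[0]010#
The non-blank tape span at halt is ##10010#.

##10010#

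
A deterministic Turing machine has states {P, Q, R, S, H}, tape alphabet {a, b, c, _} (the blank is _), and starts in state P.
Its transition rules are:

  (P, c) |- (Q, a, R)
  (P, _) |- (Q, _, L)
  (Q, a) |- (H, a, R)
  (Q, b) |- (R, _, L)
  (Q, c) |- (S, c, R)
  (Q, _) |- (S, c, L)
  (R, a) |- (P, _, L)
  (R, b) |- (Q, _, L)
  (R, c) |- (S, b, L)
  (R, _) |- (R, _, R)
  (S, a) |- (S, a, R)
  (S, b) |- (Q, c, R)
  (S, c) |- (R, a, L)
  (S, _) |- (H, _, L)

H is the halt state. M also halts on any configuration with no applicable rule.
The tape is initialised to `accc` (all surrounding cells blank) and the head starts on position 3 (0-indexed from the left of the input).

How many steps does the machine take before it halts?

state=P head=3 tape=acc[c]_   (P,c)→(Q,a,R)
state=Q head=4 tape=acca[_]   (Q,_)→(S,c,L)
state=S head=3 tape=acc[a]c   (S,a)→(S,a,R)
state=S head=4 tape=acca[c]   (S,c)→(R,a,L)
state=R head=3 tape=acc[a]a   (R,a)→(P,_,L)
state=P head=2 tape=ac[c]_a   (P,c)→(Q,a,R)
state=Q head=3 tape=aca[_]a   (Q,_)→(S,c,L)
state=S head=2 tape=ac[a]ca   (S,a)→(S,a,R)
state=S head=3 tape=aca[c]a   (S,c)→(R,a,L)
state=R head=2 tape=ac[a]aa   (R,a)→(P,_,L)
state=P head=1 tape=a[c]_aa   (P,c)→(Q,a,R)
state=Q head=2 tape=aa[_]aa   (Q,_)→(S,c,L)
state=S head=1 tape=a[a]caa   (S,a)→(S,a,R)
state=S head=2 tape=aa[c]aa   (S,c)→(R,a,L)
state=R head=1 tape=a[a]aaa   (R,a)→(P,_,L)
state=P head=0 tape=[a]_aaa
M halts after 15 transitions.

15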